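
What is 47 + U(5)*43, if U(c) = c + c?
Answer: 477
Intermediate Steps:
U(c) = 2*c
47 + U(5)*43 = 47 + (2*5)*43 = 47 + 10*43 = 47 + 430 = 477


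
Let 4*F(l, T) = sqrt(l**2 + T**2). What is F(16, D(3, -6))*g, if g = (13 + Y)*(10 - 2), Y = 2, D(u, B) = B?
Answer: 60*sqrt(73) ≈ 512.64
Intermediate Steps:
F(l, T) = sqrt(T**2 + l**2)/4 (F(l, T) = sqrt(l**2 + T**2)/4 = sqrt(T**2 + l**2)/4)
g = 120 (g = (13 + 2)*(10 - 2) = 15*8 = 120)
F(16, D(3, -6))*g = (sqrt((-6)**2 + 16**2)/4)*120 = (sqrt(36 + 256)/4)*120 = (sqrt(292)/4)*120 = ((2*sqrt(73))/4)*120 = (sqrt(73)/2)*120 = 60*sqrt(73)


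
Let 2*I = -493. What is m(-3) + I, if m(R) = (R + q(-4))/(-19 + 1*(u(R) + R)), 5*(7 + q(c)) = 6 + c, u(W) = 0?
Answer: -27067/110 ≈ -246.06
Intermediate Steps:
I = -493/2 (I = (1/2)*(-493) = -493/2 ≈ -246.50)
q(c) = -29/5 + c/5 (q(c) = -7 + (6 + c)/5 = -7 + (6/5 + c/5) = -29/5 + c/5)
m(R) = (-33/5 + R)/(-19 + R) (m(R) = (R + (-29/5 + (1/5)*(-4)))/(-19 + 1*(0 + R)) = (R + (-29/5 - 4/5))/(-19 + 1*R) = (R - 33/5)/(-19 + R) = (-33/5 + R)/(-19 + R))
m(-3) + I = (-33/5 - 3)/(-19 - 3) - 493/2 = -48/5/(-22) - 493/2 = -1/22*(-48/5) - 493/2 = 24/55 - 493/2 = -27067/110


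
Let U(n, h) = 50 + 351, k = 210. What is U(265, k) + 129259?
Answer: 129660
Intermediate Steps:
U(n, h) = 401
U(265, k) + 129259 = 401 + 129259 = 129660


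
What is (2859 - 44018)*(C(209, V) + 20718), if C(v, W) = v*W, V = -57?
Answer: -362404995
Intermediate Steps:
C(v, W) = W*v
(2859 - 44018)*(C(209, V) + 20718) = (2859 - 44018)*(-57*209 + 20718) = -41159*(-11913 + 20718) = -41159*8805 = -362404995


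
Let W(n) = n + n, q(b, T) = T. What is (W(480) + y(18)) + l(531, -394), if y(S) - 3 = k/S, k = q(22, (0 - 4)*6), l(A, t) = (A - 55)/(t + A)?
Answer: 396673/411 ≈ 965.14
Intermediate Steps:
l(A, t) = (-55 + A)/(A + t)
W(n) = 2*n
k = -24 (k = (0 - 4)*6 = -4*6 = -24)
y(S) = 3 - 24/S
(W(480) + y(18)) + l(531, -394) = (2*480 + (3 - 24/18)) + (-55 + 531)/(531 - 394) = (960 + (3 - 24*1/18)) + 476/137 = (960 + (3 - 4/3)) + (1/137)*476 = (960 + 5/3) + 476/137 = 2885/3 + 476/137 = 396673/411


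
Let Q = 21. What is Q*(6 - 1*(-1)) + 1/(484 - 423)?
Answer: 8968/61 ≈ 147.02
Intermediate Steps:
Q*(6 - 1*(-1)) + 1/(484 - 423) = 21*(6 - 1*(-1)) + 1/(484 - 423) = 21*(6 + 1) + 1/61 = 21*7 + 1/61 = 147 + 1/61 = 8968/61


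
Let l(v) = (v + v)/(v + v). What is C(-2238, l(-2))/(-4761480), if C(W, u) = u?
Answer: -1/4761480 ≈ -2.1002e-7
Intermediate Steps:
l(v) = 1 (l(v) = (2*v)/((2*v)) = (2*v)*(1/(2*v)) = 1)
C(-2238, l(-2))/(-4761480) = 1/(-4761480) = 1*(-1/4761480) = -1/4761480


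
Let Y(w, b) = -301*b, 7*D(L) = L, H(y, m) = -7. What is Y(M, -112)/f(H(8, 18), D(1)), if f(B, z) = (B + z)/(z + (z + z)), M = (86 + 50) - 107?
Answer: -2107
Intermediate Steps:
D(L) = L/7
M = 29 (M = 136 - 107 = 29)
f(B, z) = (B + z)/(3*z) (f(B, z) = (B + z)/(z + 2*z) = (B + z)/((3*z)) = (B + z)*(1/(3*z)) = (B + z)/(3*z))
Y(M, -112)/f(H(8, 18), D(1)) = (-301*(-112))/(((-7 + (1/7)*1)/(3*(((1/7)*1))))) = 33712/(((-7 + 1/7)/(3*(1/7)))) = 33712/(((1/3)*7*(-48/7))) = 33712/(-16) = 33712*(-1/16) = -2107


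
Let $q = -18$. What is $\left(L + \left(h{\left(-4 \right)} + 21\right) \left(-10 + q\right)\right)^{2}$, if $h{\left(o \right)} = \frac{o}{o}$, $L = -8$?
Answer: $389376$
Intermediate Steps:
$h{\left(o \right)} = 1$
$\left(L + \left(h{\left(-4 \right)} + 21\right) \left(-10 + q\right)\right)^{2} = \left(-8 + \left(1 + 21\right) \left(-10 - 18\right)\right)^{2} = \left(-8 + 22 \left(-28\right)\right)^{2} = \left(-8 - 616\right)^{2} = \left(-624\right)^{2} = 389376$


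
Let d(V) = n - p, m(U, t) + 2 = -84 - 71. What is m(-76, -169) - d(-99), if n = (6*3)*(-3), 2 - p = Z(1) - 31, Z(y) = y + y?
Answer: -72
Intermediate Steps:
Z(y) = 2*y
p = 31 (p = 2 - (2*1 - 31) = 2 - (2 - 31) = 2 - 1*(-29) = 2 + 29 = 31)
n = -54 (n = 18*(-3) = -54)
m(U, t) = -157 (m(U, t) = -2 + (-84 - 71) = -2 - 155 = -157)
d(V) = -85 (d(V) = -54 - 1*31 = -54 - 31 = -85)
m(-76, -169) - d(-99) = -157 - 1*(-85) = -157 + 85 = -72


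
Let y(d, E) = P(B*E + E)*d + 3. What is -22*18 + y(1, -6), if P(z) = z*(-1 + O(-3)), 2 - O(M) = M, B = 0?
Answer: -417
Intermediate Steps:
O(M) = 2 - M
P(z) = 4*z (P(z) = z*(-1 + (2 - 1*(-3))) = z*(-1 + (2 + 3)) = z*(-1 + 5) = z*4 = 4*z)
y(d, E) = 3 + 4*E*d (y(d, E) = (4*(0*E + E))*d + 3 = (4*(0 + E))*d + 3 = (4*E)*d + 3 = 4*E*d + 3 = 3 + 4*E*d)
-22*18 + y(1, -6) = -22*18 + (3 + 4*(-6)*1) = -396 + (3 - 24) = -396 - 21 = -417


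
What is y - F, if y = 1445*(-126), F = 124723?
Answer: -306793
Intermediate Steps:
y = -182070
y - F = -182070 - 1*124723 = -182070 - 124723 = -306793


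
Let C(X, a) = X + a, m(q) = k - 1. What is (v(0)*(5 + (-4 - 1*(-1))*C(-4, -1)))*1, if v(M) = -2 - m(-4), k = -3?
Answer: 40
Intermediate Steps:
m(q) = -4 (m(q) = -3 - 1 = -4)
v(M) = 2 (v(M) = -2 - 1*(-4) = -2 + 4 = 2)
(v(0)*(5 + (-4 - 1*(-1))*C(-4, -1)))*1 = (2*(5 + (-4 - 1*(-1))*(-4 - 1)))*1 = (2*(5 + (-4 + 1)*(-5)))*1 = (2*(5 - 3*(-5)))*1 = (2*(5 + 15))*1 = (2*20)*1 = 40*1 = 40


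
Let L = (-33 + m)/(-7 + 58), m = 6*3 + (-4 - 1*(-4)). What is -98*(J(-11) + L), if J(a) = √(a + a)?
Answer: 490/17 - 98*I*√22 ≈ 28.824 - 459.66*I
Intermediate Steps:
m = 18 (m = 18 + (-4 + 4) = 18 + 0 = 18)
L = -5/17 (L = (-33 + 18)/(-7 + 58) = -15/51 = -15*1/51 = -5/17 ≈ -0.29412)
J(a) = √2*√a (J(a) = √(2*a) = √2*√a)
-98*(J(-11) + L) = -98*(√2*√(-11) - 5/17) = -98*(√2*(I*√11) - 5/17) = -98*(I*√22 - 5/17) = -98*(-5/17 + I*√22) = 490/17 - 98*I*√22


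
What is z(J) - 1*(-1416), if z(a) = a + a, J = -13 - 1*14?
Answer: 1362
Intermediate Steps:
J = -27 (J = -13 - 14 = -27)
z(a) = 2*a
z(J) - 1*(-1416) = 2*(-27) - 1*(-1416) = -54 + 1416 = 1362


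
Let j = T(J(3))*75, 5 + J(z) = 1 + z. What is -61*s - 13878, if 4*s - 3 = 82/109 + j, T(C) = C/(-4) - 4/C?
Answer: -32780503/1744 ≈ -18796.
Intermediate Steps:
J(z) = -4 + z (J(z) = -5 + (1 + z) = -4 + z)
T(C) = -4/C - C/4 (T(C) = C*(-¼) - 4/C = -C/4 - 4/C = -4/C - C/4)
j = 1275/4 (j = (-4/(-4 + 3) - (-4 + 3)/4)*75 = (-4/(-1) - ¼*(-1))*75 = (-4*(-1) + ¼)*75 = (4 + ¼)*75 = (17/4)*75 = 1275/4 ≈ 318.75)
s = 140611/1744 (s = ¾ + (82/109 + 1275/4)/4 = ¾ + (¼)*(139303/436) = ¾ + 139303/1744 = 140611/1744 ≈ 80.626)
-61*s - 13878 = -61*140611/1744 - 13878 = -8577271/1744 - 13878 = -32780503/1744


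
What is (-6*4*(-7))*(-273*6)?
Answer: -275184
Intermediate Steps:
(-6*4*(-7))*(-273*6) = -24*(-7)*(-1638) = 168*(-1638) = -275184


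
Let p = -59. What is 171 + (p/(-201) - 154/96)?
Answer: 181907/1072 ≈ 169.69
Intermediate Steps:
171 + (p/(-201) - 154/96) = 171 + (-59/(-201) - 154/96) = 171 + (-59*(-1/201) - 154*1/96) = 171 + (59/201 - 77/48) = 171 - 1405/1072 = 181907/1072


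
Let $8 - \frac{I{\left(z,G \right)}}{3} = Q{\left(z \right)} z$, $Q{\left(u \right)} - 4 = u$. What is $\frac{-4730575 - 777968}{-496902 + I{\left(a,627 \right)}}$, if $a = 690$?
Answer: $\frac{1836181}{644486} \approx 2.8491$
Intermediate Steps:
$Q{\left(u \right)} = 4 + u$
$I{\left(z,G \right)} = 24 - 3 z \left(4 + z\right)$ ($I{\left(z,G \right)} = 24 - 3 \left(4 + z\right) z = 24 - 3 z \left(4 + z\right)$)
$\frac{-4730575 - 777968}{-496902 + I{\left(a,627 \right)}} = \frac{-4730575 - 777968}{-496902 + \left(24 - 2070 \left(4 + 690\right)\right)} = - \frac{5508543}{-496902 + \left(24 - 2070 \cdot 694\right)} = - \frac{5508543}{-496902 + \left(24 - 1436580\right)} = - \frac{5508543}{-496902 - 1436556} = - \frac{5508543}{-1933458} = \left(-5508543\right) \left(- \frac{1}{1933458}\right) = \frac{1836181}{644486}$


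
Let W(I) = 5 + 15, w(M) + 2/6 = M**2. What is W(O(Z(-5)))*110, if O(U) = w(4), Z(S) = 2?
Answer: 2200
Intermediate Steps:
w(M) = -1/3 + M**2
O(U) = 47/3 (O(U) = -1/3 + 4**2 = -1/3 + 16 = 47/3)
W(I) = 20
W(O(Z(-5)))*110 = 20*110 = 2200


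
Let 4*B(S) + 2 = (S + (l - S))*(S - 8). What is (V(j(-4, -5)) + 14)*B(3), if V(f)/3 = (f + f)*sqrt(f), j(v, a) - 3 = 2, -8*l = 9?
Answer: 203/16 + 435*sqrt(5)/16 ≈ 73.481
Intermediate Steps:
l = -9/8 (l = -1/8*9 = -9/8 ≈ -1.1250)
j(v, a) = 5 (j(v, a) = 3 + 2 = 5)
B(S) = 7/4 - 9*S/32 (B(S) = -1/2 + ((S + (-9/8 - S))*(S - 8))/4 = -1/2 + (-9*(-8 + S)/8)/4 = -1/2 + (9 - 9*S/8)/4 = -1/2 + (9/4 - 9*S/32) = 7/4 - 9*S/32)
V(f) = 6*f**(3/2) (V(f) = 3*((f + f)*sqrt(f)) = 3*((2*f)*sqrt(f)) = 3*(2*f**(3/2)) = 6*f**(3/2))
(V(j(-4, -5)) + 14)*B(3) = (6*5**(3/2) + 14)*(7/4 - 9/32*3) = (6*(5*sqrt(5)) + 14)*(7/4 - 27/32) = (30*sqrt(5) + 14)*(29/32) = (14 + 30*sqrt(5))*(29/32) = 203/16 + 435*sqrt(5)/16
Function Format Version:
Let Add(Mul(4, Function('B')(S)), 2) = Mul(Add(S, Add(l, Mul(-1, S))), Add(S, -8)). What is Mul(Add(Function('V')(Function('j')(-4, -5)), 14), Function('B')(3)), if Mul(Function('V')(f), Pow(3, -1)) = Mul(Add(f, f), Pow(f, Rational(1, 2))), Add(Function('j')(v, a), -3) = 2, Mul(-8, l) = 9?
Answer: Add(Rational(203, 16), Mul(Rational(435, 16), Pow(5, Rational(1, 2)))) ≈ 73.481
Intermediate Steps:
l = Rational(-9, 8) (l = Mul(Rational(-1, 8), 9) = Rational(-9, 8) ≈ -1.1250)
Function('j')(v, a) = 5 (Function('j')(v, a) = Add(3, 2) = 5)
Function('B')(S) = Add(Rational(7, 4), Mul(Rational(-9, 32), S)) (Function('B')(S) = Add(Rational(-1, 2), Mul(Rational(1, 4), Mul(Add(S, Add(Rational(-9, 8), Mul(-1, S))), Add(S, -8)))) = Add(Rational(-1, 2), Mul(Rational(1, 4), Mul(Rational(-9, 8), Add(-8, S)))) = Add(Rational(-1, 2), Mul(Rational(1, 4), Add(9, Mul(Rational(-9, 8), S)))) = Add(Rational(-1, 2), Add(Rational(9, 4), Mul(Rational(-9, 32), S))) = Add(Rational(7, 4), Mul(Rational(-9, 32), S)))
Function('V')(f) = Mul(6, Pow(f, Rational(3, 2))) (Function('V')(f) = Mul(3, Mul(Add(f, f), Pow(f, Rational(1, 2)))) = Mul(3, Mul(Mul(2, f), Pow(f, Rational(1, 2)))) = Mul(3, Mul(2, Pow(f, Rational(3, 2)))) = Mul(6, Pow(f, Rational(3, 2))))
Mul(Add(Function('V')(Function('j')(-4, -5)), 14), Function('B')(3)) = Mul(Add(Mul(6, Pow(5, Rational(3, 2))), 14), Add(Rational(7, 4), Mul(Rational(-9, 32), 3))) = Mul(Add(Mul(6, Mul(5, Pow(5, Rational(1, 2)))), 14), Add(Rational(7, 4), Rational(-27, 32))) = Mul(Add(Mul(30, Pow(5, Rational(1, 2))), 14), Rational(29, 32)) = Mul(Add(14, Mul(30, Pow(5, Rational(1, 2)))), Rational(29, 32)) = Add(Rational(203, 16), Mul(Rational(435, 16), Pow(5, Rational(1, 2))))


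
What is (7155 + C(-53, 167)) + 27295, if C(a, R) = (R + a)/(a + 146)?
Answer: 1067988/31 ≈ 34451.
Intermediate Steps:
C(a, R) = (R + a)/(146 + a)
(7155 + C(-53, 167)) + 27295 = (7155 + (167 - 53)/(146 - 53)) + 27295 = (7155 + 114/93) + 27295 = (7155 + (1/93)*114) + 27295 = (7155 + 38/31) + 27295 = 221843/31 + 27295 = 1067988/31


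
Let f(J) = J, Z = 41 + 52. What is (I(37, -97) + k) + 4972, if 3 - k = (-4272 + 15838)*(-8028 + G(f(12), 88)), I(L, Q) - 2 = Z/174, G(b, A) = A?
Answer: 5326663017/58 ≈ 9.1839e+7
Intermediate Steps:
Z = 93
I(L, Q) = 147/58 (I(L, Q) = 2 + 93/174 = 2 + 93*(1/174) = 2 + 31/58 = 147/58)
k = 91834043 (k = 3 - (-4272 + 15838)*(-8028 + 88) = 3 - 11566*(-7940) = 3 - 1*(-91834040) = 3 + 91834040 = 91834043)
(I(37, -97) + k) + 4972 = (147/58 + 91834043) + 4972 = 5326374641/58 + 4972 = 5326663017/58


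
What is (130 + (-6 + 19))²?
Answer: 20449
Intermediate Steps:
(130 + (-6 + 19))² = (130 + 13)² = 143² = 20449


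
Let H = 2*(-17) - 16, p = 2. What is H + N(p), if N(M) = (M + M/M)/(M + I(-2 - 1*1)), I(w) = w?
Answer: -53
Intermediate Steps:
H = -50 (H = -34 - 16 = -50)
N(M) = (1 + M)/(-3 + M) (N(M) = (M + M/M)/(M + (-2 - 1*1)) = (M + 1)/(M + (-2 - 1)) = (1 + M)/(M - 3) = (1 + M)/(-3 + M))
H + N(p) = -50 + (1 + 2)/(-3 + 2) = -50 + 3/(-1) = -50 - 1*3 = -50 - 3 = -53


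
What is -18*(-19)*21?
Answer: 7182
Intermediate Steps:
-18*(-19)*21 = 342*21 = 7182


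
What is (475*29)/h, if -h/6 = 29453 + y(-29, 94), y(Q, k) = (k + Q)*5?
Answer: -13775/178668 ≈ -0.077098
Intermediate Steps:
y(Q, k) = 5*Q + 5*k (y(Q, k) = (Q + k)*5 = 5*Q + 5*k)
h = -178668 (h = -6*(29453 + (5*(-29) + 5*94)) = -6*(29453 + (-145 + 470)) = -6*(29453 + 325) = -6*29778 = -178668)
(475*29)/h = (475*29)/(-178668) = 13775*(-1/178668) = -13775/178668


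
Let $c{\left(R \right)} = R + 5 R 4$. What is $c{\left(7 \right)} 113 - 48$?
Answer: $16563$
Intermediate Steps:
$c{\left(R \right)} = 21 R$ ($c{\left(R \right)} = R + 5 \cdot 4 R = R + 20 R = 21 R$)
$c{\left(7 \right)} 113 - 48 = 21 \cdot 7 \cdot 113 - 48 = 147 \cdot 113 - 48 = 16611 - 48 = 16563$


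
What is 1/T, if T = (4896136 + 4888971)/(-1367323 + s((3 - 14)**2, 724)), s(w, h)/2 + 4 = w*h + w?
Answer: -1191881/9785107 ≈ -0.12181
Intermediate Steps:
s(w, h) = -8 + 2*w + 2*h*w (s(w, h) = -8 + 2*(w*h + w) = -8 + 2*(h*w + w) = -8 + 2*(w + h*w) = -8 + (2*w + 2*h*w) = -8 + 2*w + 2*h*w)
T = -9785107/1191881 (T = (4896136 + 4888971)/(-1367323 + (-8 + 2*(3 - 14)**2 + 2*724*(3 - 14)**2)) = 9785107/(-1367323 + (-8 + 2*(-11)**2 + 2*724*(-11)**2)) = 9785107/(-1367323 + (-8 + 2*121 + 2*724*121)) = 9785107/(-1367323 + (-8 + 242 + 175208)) = 9785107/(-1367323 + 175442) = 9785107/(-1191881) = 9785107*(-1/1191881) = -9785107/1191881 ≈ -8.2098)
1/T = 1/(-9785107/1191881) = -1191881/9785107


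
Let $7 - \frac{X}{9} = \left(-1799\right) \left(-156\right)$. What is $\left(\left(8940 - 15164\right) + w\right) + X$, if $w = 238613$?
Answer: $-2293344$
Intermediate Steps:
$X = -2525733$ ($X = 63 - 9 \left(\left(-1799\right) \left(-156\right)\right) = 63 - 2525796 = -2525733$)
$\left(\left(8940 - 15164\right) + w\right) + X = \left(\left(8940 - 15164\right) + 238613\right) - 2525733 = \left(-6224 + 238613\right) - 2525733 = 232389 - 2525733 = -2293344$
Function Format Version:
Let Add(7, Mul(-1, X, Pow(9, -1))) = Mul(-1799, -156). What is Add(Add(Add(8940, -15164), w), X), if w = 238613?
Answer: -2293344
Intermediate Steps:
X = -2525733 (X = Add(63, Mul(-9, Mul(-1799, -156))) = Add(63, Mul(-9, 280644)) = Add(63, -2525796) = -2525733)
Add(Add(Add(8940, -15164), w), X) = Add(Add(Add(8940, -15164), 238613), -2525733) = Add(Add(-6224, 238613), -2525733) = Add(232389, -2525733) = -2293344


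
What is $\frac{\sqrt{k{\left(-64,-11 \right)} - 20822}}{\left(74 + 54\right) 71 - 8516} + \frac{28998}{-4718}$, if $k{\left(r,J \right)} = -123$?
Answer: $- \frac{14499}{2359} + \frac{i \sqrt{20945}}{572} \approx -6.1462 + 0.25301 i$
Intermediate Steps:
$\frac{\sqrt{k{\left(-64,-11 \right)} - 20822}}{\left(74 + 54\right) 71 - 8516} + \frac{28998}{-4718} = \frac{\sqrt{-123 - 20822}}{\left(74 + 54\right) 71 - 8516} + \frac{28998}{-4718} = \frac{\sqrt{-20945}}{128 \cdot 71 - 8516} + 28998 \left(- \frac{1}{4718}\right) = \frac{i \sqrt{20945}}{9088 - 8516} - \frac{14499}{2359} = \frac{i \sqrt{20945}}{572} - \frac{14499}{2359} = - \frac{14499}{2359} + \frac{i \sqrt{20945}}{572}$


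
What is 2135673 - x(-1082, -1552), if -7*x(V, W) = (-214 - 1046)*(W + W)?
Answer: 2694393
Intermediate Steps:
x(V, W) = 360*W (x(V, W) = -(-214 - 1046)*(W + W)/7 = -(-180)*2*W = -(-360)*W = 360*W)
2135673 - x(-1082, -1552) = 2135673 - 360*(-1552) = 2135673 - 1*(-558720) = 2135673 + 558720 = 2694393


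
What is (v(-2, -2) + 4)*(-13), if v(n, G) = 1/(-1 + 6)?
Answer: -273/5 ≈ -54.600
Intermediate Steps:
v(n, G) = ⅕ (v(n, G) = 1/5 = ⅕)
(v(-2, -2) + 4)*(-13) = (⅕ + 4)*(-13) = (21/5)*(-13) = -273/5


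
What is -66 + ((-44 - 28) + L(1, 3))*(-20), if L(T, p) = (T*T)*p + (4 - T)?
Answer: 1254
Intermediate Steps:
L(T, p) = 4 - T + p*T**2 (L(T, p) = T**2*p + (4 - T) = p*T**2 + (4 - T) = 4 - T + p*T**2)
-66 + ((-44 - 28) + L(1, 3))*(-20) = -66 + ((-44 - 28) + (4 - 1*1 + 3*1**2))*(-20) = -66 + (-72 + (4 - 1 + 3*1))*(-20) = -66 + (-72 + (4 - 1 + 3))*(-20) = -66 + (-72 + 6)*(-20) = -66 - 66*(-20) = -66 + 1320 = 1254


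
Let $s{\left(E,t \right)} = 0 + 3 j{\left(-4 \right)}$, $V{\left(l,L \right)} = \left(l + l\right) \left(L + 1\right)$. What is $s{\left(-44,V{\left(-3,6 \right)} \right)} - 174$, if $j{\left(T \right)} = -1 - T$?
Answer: $-165$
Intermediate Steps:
$V{\left(l,L \right)} = 2 l \left(1 + L\right)$
$s{\left(E,t \right)} = 9$ ($s{\left(E,t \right)} = 0 + 3 \left(-1 - -4\right) = 0 + 3 \left(-1 + 4\right) = 0 + 3 \cdot 3 = 0 + 9 = 9$)
$s{\left(-44,V{\left(-3,6 \right)} \right)} - 174 = 9 - 174 = -165$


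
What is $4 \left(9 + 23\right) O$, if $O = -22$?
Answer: $-2816$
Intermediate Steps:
$4 \left(9 + 23\right) O = 4 \left(9 + 23\right) \left(-22\right) = 4 \cdot 32 \left(-22\right) = 4 \left(-704\right) = -2816$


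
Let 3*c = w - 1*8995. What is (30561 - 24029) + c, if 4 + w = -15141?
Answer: -4544/3 ≈ -1514.7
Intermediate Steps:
w = -15145 (w = -4 - 15141 = -15145)
c = -24140/3 (c = (-15145 - 1*8995)/3 = (-15145 - 8995)/3 = (⅓)*(-24140) = -24140/3 ≈ -8046.7)
(30561 - 24029) + c = (30561 - 24029) - 24140/3 = 6532 - 24140/3 = -4544/3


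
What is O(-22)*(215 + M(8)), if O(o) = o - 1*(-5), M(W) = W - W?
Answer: -3655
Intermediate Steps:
M(W) = 0
O(o) = 5 + o (O(o) = o + 5 = 5 + o)
O(-22)*(215 + M(8)) = (5 - 22)*(215 + 0) = -17*215 = -3655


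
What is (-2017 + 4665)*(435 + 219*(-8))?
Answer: -3487416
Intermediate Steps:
(-2017 + 4665)*(435 + 219*(-8)) = 2648*(435 - 1752) = 2648*(-1317) = -3487416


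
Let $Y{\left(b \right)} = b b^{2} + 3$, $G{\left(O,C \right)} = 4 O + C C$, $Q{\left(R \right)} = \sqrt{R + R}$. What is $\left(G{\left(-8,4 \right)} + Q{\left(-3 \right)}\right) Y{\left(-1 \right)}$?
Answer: $-32 + 2 i \sqrt{6} \approx -32.0 + 4.899 i$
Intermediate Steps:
$Q{\left(R \right)} = \sqrt{2} \sqrt{R}$ ($Q{\left(R \right)} = \sqrt{2 R} = \sqrt{2} \sqrt{R}$)
$G{\left(O,C \right)} = C^{2} + 4 O$ ($G{\left(O,C \right)} = 4 O + C^{2} = C^{2} + 4 O$)
$Y{\left(b \right)} = 3 + b^{3}$ ($Y{\left(b \right)} = b^{3} + 3 = 3 + b^{3}$)
$\left(G{\left(-8,4 \right)} + Q{\left(-3 \right)}\right) Y{\left(-1 \right)} = \left(\left(4^{2} + 4 \left(-8\right)\right) + \sqrt{2} \sqrt{-3}\right) \left(3 + \left(-1\right)^{3}\right) = \left(\left(16 - 32\right) + \sqrt{2} i \sqrt{3}\right) \left(3 - 1\right) = \left(-16 + i \sqrt{6}\right) 2 = -32 + 2 i \sqrt{6}$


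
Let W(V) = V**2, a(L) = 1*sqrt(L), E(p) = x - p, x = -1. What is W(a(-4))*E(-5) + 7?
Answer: -9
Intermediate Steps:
E(p) = -1 - p
a(L) = sqrt(L)
W(a(-4))*E(-5) + 7 = (sqrt(-4))**2*(-1 - 1*(-5)) + 7 = (2*I)**2*(-1 + 5) + 7 = -4*4 + 7 = -16 + 7 = -9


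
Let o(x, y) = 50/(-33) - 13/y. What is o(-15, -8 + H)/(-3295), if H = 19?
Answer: 89/108735 ≈ 0.00081850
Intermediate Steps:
o(x, y) = -50/33 - 13/y (o(x, y) = 50*(-1/33) - 13/y = -50/33 - 13/y)
o(-15, -8 + H)/(-3295) = (-50/33 - 13/(-8 + 19))/(-3295) = (-50/33 - 13/11)*(-1/3295) = -89/33*(-1/3295) = 89/108735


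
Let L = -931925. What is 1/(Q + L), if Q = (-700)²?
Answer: -1/441925 ≈ -2.2628e-6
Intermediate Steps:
Q = 490000
1/(Q + L) = 1/(490000 - 931925) = 1/(-441925) = -1/441925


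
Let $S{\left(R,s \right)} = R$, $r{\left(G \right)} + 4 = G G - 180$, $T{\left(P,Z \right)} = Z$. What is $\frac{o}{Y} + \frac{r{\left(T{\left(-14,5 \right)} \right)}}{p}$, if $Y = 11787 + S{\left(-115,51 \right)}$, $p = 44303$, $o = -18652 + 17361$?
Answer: $- \frac{59051021}{517104616} \approx -0.1142$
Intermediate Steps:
$o = -1291$
$r{\left(G \right)} = -184 + G^{2}$ ($r{\left(G \right)} = -4 + \left(G G - 180\right) = -4 + \left(G^{2} - 180\right) = -4 + \left(-180 + G^{2}\right) = -184 + G^{2}$)
$Y = 11672$ ($Y = 11787 - 115 = 11672$)
$\frac{o}{Y} + \frac{r{\left(T{\left(-14,5 \right)} \right)}}{p} = - \frac{1291}{11672} + \frac{-184 + 5^{2}}{44303} = \left(-1291\right) \frac{1}{11672} + \left(-184 + 25\right) \frac{1}{44303} = - \frac{1291}{11672} - \frac{159}{44303} = - \frac{59051021}{517104616}$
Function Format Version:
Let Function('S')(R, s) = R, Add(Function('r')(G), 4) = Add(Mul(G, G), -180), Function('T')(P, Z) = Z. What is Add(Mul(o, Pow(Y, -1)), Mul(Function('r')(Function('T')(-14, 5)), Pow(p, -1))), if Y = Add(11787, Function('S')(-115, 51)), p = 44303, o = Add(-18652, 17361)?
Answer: Rational(-59051021, 517104616) ≈ -0.11420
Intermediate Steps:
o = -1291
Function('r')(G) = Add(-184, Pow(G, 2)) (Function('r')(G) = Add(-4, Add(Mul(G, G), -180)) = Add(-4, Add(Pow(G, 2), -180)) = Add(-4, Add(-180, Pow(G, 2))) = Add(-184, Pow(G, 2)))
Y = 11672 (Y = Add(11787, -115) = 11672)
Add(Mul(o, Pow(Y, -1)), Mul(Function('r')(Function('T')(-14, 5)), Pow(p, -1))) = Add(Mul(-1291, Pow(11672, -1)), Mul(Add(-184, Pow(5, 2)), Pow(44303, -1))) = Add(Mul(-1291, Rational(1, 11672)), Mul(Add(-184, 25), Rational(1, 44303))) = Add(Rational(-1291, 11672), Mul(-159, Rational(1, 44303))) = Add(Rational(-1291, 11672), Rational(-159, 44303)) = Rational(-59051021, 517104616)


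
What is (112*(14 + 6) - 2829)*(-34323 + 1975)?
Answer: 19052972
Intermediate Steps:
(112*(14 + 6) - 2829)*(-34323 + 1975) = (112*20 - 2829)*(-32348) = (2240 - 2829)*(-32348) = -589*(-32348) = 19052972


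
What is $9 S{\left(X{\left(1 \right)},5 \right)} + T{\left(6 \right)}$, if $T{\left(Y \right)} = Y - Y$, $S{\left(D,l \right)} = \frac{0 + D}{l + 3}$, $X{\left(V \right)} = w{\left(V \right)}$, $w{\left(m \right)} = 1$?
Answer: $\frac{9}{8} \approx 1.125$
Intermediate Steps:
$X{\left(V \right)} = 1$
$S{\left(D,l \right)} = \frac{D}{3 + l}$
$T{\left(Y \right)} = 0$
$9 S{\left(X{\left(1 \right)},5 \right)} + T{\left(6 \right)} = 9 \cdot 1 \frac{1}{3 + 5} + 0 = 9 \cdot 1 \cdot \frac{1}{8} + 0 = 9 \cdot \frac{1}{8} + 0 = \frac{9}{8} + 0 = \frac{9}{8}$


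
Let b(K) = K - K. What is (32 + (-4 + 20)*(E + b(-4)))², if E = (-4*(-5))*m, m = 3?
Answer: 984064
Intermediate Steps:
b(K) = 0
E = 60 (E = -4*(-5)*3 = 20*3 = 60)
(32 + (-4 + 20)*(E + b(-4)))² = (32 + (-4 + 20)*(60 + 0))² = (32 + 16*60)² = (32 + 960)² = 992² = 984064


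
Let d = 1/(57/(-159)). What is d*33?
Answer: -1749/19 ≈ -92.053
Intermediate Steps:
d = -53/19 (d = 1/(57*(-1/159)) = 1/(-19/53) = -53/19 ≈ -2.7895)
d*33 = -53/19*33 = -1749/19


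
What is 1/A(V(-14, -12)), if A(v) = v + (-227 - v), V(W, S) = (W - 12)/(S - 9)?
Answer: -1/227 ≈ -0.0044053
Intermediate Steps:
V(W, S) = (-12 + W)/(-9 + S)
A(v) = -227
1/A(V(-14, -12)) = 1/(-227) = -1/227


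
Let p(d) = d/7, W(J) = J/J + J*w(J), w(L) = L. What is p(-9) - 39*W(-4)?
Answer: -4650/7 ≈ -664.29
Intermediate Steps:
W(J) = 1 + J**2 (W(J) = J/J + J*J = 1 + J**2)
p(d) = d/7 (p(d) = d*(1/7) = d/7)
p(-9) - 39*W(-4) = (1/7)*(-9) - 39*(1 + (-4)**2) = -9/7 - 39*(1 + 16) = -9/7 - 39*17 = -9/7 - 663 = -4650/7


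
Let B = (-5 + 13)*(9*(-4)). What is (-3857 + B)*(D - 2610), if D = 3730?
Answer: -4642400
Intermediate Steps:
B = -288 (B = 8*(-36) = -288)
(-3857 + B)*(D - 2610) = (-3857 - 288)*(3730 - 2610) = -4145*1120 = -4642400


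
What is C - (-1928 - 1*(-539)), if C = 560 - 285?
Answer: 1664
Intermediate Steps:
C = 275
C - (-1928 - 1*(-539)) = 275 - (-1928 - 1*(-539)) = 275 - (-1928 + 539) = 275 - 1*(-1389) = 275 + 1389 = 1664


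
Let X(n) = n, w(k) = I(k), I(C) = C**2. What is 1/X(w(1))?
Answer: 1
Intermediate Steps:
w(k) = k**2
1/X(w(1)) = 1/(1**2) = 1/1 = 1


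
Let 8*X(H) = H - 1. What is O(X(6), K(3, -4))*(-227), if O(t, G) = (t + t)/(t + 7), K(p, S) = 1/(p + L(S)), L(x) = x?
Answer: -2270/61 ≈ -37.213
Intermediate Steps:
X(H) = -⅛ + H/8 (X(H) = (H - 1)/8 = (-1 + H)/8 = -⅛ + H/8)
K(p, S) = 1/(S + p) (K(p, S) = 1/(p + S) = 1/(S + p))
O(t, G) = 2*t/(7 + t) (O(t, G) = (2*t)/(7 + t) = 2*t/(7 + t))
O(X(6), K(3, -4))*(-227) = (2*(-⅛ + (⅛)*6)/(7 + (-⅛ + (⅛)*6)))*(-227) = (2*(-⅛ + ¾)/(7 + (-⅛ + ¾)))*(-227) = (2*(5/8)/(7 + 5/8))*(-227) = (2*(5/8)/(61/8))*(-227) = (2*(5/8)*(8/61))*(-227) = (10/61)*(-227) = -2270/61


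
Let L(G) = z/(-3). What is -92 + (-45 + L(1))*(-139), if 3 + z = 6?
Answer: 6302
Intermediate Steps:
z = 3 (z = -3 + 6 = 3)
L(G) = -1 (L(G) = 3/(-3) = 3*(-⅓) = -1)
-92 + (-45 + L(1))*(-139) = -92 + (-45 - 1)*(-139) = -92 - 46*(-139) = -92 + 6394 = 6302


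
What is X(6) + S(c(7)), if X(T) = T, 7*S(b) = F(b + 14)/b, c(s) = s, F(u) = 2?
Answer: 296/49 ≈ 6.0408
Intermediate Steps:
S(b) = 2/(7*b) (S(b) = (2/b)/7 = 2/(7*b))
X(6) + S(c(7)) = 6 + (2/7)/7 = 6 + (2/7)*(1/7) = 6 + 2/49 = 296/49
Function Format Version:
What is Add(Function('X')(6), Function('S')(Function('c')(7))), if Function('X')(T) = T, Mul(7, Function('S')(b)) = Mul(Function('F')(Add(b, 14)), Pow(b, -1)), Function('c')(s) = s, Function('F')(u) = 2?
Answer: Rational(296, 49) ≈ 6.0408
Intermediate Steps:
Function('S')(b) = Mul(Rational(2, 7), Pow(b, -1)) (Function('S')(b) = Mul(Rational(1, 7), Mul(2, Pow(b, -1))) = Mul(Rational(2, 7), Pow(b, -1)))
Add(Function('X')(6), Function('S')(Function('c')(7))) = Add(6, Mul(Rational(2, 7), Pow(7, -1))) = Add(6, Mul(Rational(2, 7), Rational(1, 7))) = Add(6, Rational(2, 49)) = Rational(296, 49)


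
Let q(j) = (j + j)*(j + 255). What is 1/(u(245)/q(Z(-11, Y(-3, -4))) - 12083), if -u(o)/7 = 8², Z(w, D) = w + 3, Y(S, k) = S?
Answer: -247/2984473 ≈ -8.2762e-5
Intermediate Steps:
Z(w, D) = 3 + w
u(o) = -448 (u(o) = -7*8² = -7*64 = -448)
q(j) = 2*j*(255 + j) (q(j) = (2*j)*(255 + j) = 2*j*(255 + j))
1/(u(245)/q(Z(-11, Y(-3, -4))) - 12083) = 1/(-448*1/(2*(3 - 11)*(255 + (3 - 11))) - 12083) = 1/(-448*(-1/(16*(255 - 8))) - 12083) = 1/(-448/(2*(-8)*247) - 12083) = 1/(-448/(-3952) - 12083) = 1/(-448*(-1/3952) - 12083) = 1/(28/247 - 12083) = 1/(-2984473/247) = -247/2984473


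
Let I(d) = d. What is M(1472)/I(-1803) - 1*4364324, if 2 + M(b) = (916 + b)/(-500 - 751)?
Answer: -3281321362094/751851 ≈ -4.3643e+6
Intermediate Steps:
M(b) = -3418/1251 - b/1251 (M(b) = -2 + (916 + b)/(-500 - 751) = -2 + (916 + b)/(-1251) = -2 + (916 + b)*(-1/1251) = -2 + (-916/1251 - b/1251) = -3418/1251 - b/1251)
M(1472)/I(-1803) - 1*4364324 = (-3418/1251 - 1/1251*1472)/(-1803) - 1*4364324 = (-3418/1251 - 1472/1251)*(-1/1803) - 4364324 = -1630/417*(-1/1803) - 4364324 = 1630/751851 - 4364324 = -3281321362094/751851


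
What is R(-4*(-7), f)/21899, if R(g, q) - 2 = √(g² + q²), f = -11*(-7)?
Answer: 2/21899 + 7*√137/21899 ≈ 0.0038327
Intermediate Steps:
f = 77
R(g, q) = 2 + √(g² + q²)
R(-4*(-7), f)/21899 = (2 + √((-4*(-7))² + 77²))/21899 = (2 + √(28² + 5929))*(1/21899) = (2 + √(784 + 5929))*(1/21899) = (2 + √6713)*(1/21899) = (2 + 7*√137)*(1/21899) = 2/21899 + 7*√137/21899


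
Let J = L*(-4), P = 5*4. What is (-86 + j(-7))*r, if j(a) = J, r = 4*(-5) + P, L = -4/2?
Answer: 0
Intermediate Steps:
L = -2 (L = -4*½ = -2)
P = 20
r = 0 (r = 4*(-5) + 20 = -20 + 20 = 0)
J = 8 (J = -2*(-4) = 8)
j(a) = 8
(-86 + j(-7))*r = (-86 + 8)*0 = -78*0 = 0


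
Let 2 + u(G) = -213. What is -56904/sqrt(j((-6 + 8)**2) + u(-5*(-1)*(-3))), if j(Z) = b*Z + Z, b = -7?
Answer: 56904*I*sqrt(239)/239 ≈ 3680.8*I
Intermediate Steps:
u(G) = -215 (u(G) = -2 - 213 = -215)
j(Z) = -6*Z (j(Z) = -7*Z + Z = -6*Z)
-56904/sqrt(j((-6 + 8)**2) + u(-5*(-1)*(-3))) = -56904/sqrt(-6*(-6 + 8)**2 - 215) = -56904/sqrt(-6*2**2 - 215) = -56904/sqrt(-6*4 - 215) = -56904/sqrt(-24 - 215) = -56904*(-I*sqrt(239)/239) = -(-56904)*I*sqrt(239)/239 = 56904*I*sqrt(239)/239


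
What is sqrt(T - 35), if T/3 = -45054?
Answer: I*sqrt(135197) ≈ 367.69*I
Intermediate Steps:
T = -135162 (T = 3*(-45054) = -135162)
sqrt(T - 35) = sqrt(-135162 - 35) = sqrt(-135197) = I*sqrt(135197)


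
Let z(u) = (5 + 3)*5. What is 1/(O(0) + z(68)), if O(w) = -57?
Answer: -1/17 ≈ -0.058824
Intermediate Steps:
z(u) = 40 (z(u) = 8*5 = 40)
1/(O(0) + z(68)) = 1/(-57 + 40) = 1/(-17) = -1/17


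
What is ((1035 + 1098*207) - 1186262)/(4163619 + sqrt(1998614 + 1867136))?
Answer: -3988501348479/17335719311411 + 225116135*sqrt(70)/17335719311411 ≈ -0.22997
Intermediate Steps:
((1035 + 1098*207) - 1186262)/(4163619 + sqrt(1998614 + 1867136)) = ((1035 + 227286) - 1186262)/(4163619 + sqrt(3865750)) = (228321 - 1186262)/(4163619 + 235*sqrt(70)) = -957941/(4163619 + 235*sqrt(70))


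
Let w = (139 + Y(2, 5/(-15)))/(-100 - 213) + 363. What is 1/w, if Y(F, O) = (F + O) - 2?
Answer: 939/340441 ≈ 0.0027582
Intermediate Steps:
Y(F, O) = -2 + F + O
w = 340441/939 (w = (139 + (-2 + 2 + 5/(-15)))/(-100 - 213) + 363 = (139 + (-2 + 2 + 5*(-1/15)))/(-313) + 363 = (139 + (-2 + 2 - 1/3))*(-1/313) + 363 = (139 - 1/3)*(-1/313) + 363 = (416/3)*(-1/313) + 363 = -416/939 + 363 = 340441/939 ≈ 362.56)
1/w = 1/(340441/939) = 939/340441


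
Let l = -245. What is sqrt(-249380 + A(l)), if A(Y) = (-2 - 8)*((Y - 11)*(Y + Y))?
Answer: 2*I*sqrt(375945) ≈ 1226.3*I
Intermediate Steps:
A(Y) = -20*Y*(-11 + Y) (A(Y) = -10*(-11 + Y)*2*Y = -20*Y*(-11 + Y))
sqrt(-249380 + A(l)) = sqrt(-249380 + 20*(-245)*(11 - 1*(-245))) = sqrt(-249380 + 20*(-245)*(11 + 245)) = sqrt(-249380 + 20*(-245)*256) = sqrt(-249380 - 1254400) = sqrt(-1503780) = 2*I*sqrt(375945)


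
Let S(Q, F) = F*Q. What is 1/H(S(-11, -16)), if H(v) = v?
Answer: 1/176 ≈ 0.0056818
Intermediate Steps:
1/H(S(-11, -16)) = 1/(-16*(-11)) = 1/176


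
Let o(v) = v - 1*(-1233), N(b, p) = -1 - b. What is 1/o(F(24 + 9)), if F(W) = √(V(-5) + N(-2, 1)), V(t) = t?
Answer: 1233/1520293 - 2*I/1520293 ≈ 0.00081103 - 1.3155e-6*I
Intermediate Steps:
F(W) = 2*I (F(W) = √(-5 + (-1 - 1*(-2))) = √(-5 + (-1 + 2)) = √(-5 + 1) = √(-4) = 2*I)
o(v) = 1233 + v (o(v) = v + 1233 = 1233 + v)
1/o(F(24 + 9)) = 1/(1233 + 2*I) = (1233 - 2*I)/1520293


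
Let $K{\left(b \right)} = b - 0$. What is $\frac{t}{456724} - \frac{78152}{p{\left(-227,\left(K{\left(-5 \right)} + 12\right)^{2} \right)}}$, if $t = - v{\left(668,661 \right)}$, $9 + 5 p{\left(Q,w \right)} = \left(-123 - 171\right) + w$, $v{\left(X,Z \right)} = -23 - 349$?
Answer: $\frac{22308695591}{14500987} \approx 1538.4$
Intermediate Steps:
$K{\left(b \right)} = b$ ($K{\left(b \right)} = b + 0 = b$)
$v{\left(X,Z \right)} = -372$ ($v{\left(X,Z \right)} = -23 - 349 = -372$)
$p{\left(Q,w \right)} = - \frac{303}{5} + \frac{w}{5}$ ($p{\left(Q,w \right)} = - \frac{9}{5} + \frac{\left(-123 - 171\right) + w}{5} = - \frac{9}{5} + \frac{-294 + w}{5} = - \frac{9}{5} + \left(- \frac{294}{5} + \frac{w}{5}\right) = - \frac{303}{5} + \frac{w}{5}$)
$t = 372$ ($t = \left(-1\right) \left(-372\right) = 372$)
$\frac{t}{456724} - \frac{78152}{p{\left(-227,\left(K{\left(-5 \right)} + 12\right)^{2} \right)}} = \frac{372}{456724} - \frac{78152}{- \frac{303}{5} + \frac{\left(-5 + 12\right)^{2}}{5}} = 372 \cdot \frac{1}{456724} - \frac{78152}{- \frac{303}{5} + \frac{7^{2}}{5}} = \frac{93}{114181} - \frac{78152}{- \frac{303}{5} + \frac{1}{5} \cdot 49} = \frac{93}{114181} - \frac{78152}{- \frac{303}{5} + \frac{49}{5}} = \frac{93}{114181} - \frac{78152}{- \frac{254}{5}} = \frac{93}{114181} - - \frac{195380}{127} = \frac{93}{114181} + \frac{195380}{127} = \frac{22308695591}{14500987}$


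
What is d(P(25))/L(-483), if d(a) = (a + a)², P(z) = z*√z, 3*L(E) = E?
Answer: -62500/161 ≈ -388.20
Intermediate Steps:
L(E) = E/3
P(z) = z^(3/2)
d(a) = 4*a² (d(a) = (2*a)² = 4*a²)
d(P(25))/L(-483) = (4*(25^(3/2))²)/(((⅓)*(-483))) = (4*125²)/(-161) = (4*15625)*(-1/161) = 62500*(-1/161) = -62500/161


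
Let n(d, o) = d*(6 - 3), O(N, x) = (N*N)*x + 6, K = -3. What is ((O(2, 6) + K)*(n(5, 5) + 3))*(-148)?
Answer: -71928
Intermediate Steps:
O(N, x) = 6 + x*N² (O(N, x) = N²*x + 6 = x*N² + 6 = 6 + x*N²)
n(d, o) = 3*d (n(d, o) = d*3 = 3*d)
((O(2, 6) + K)*(n(5, 5) + 3))*(-148) = (((6 + 6*2²) - 3)*(3*5 + 3))*(-148) = (((6 + 6*4) - 3)*(15 + 3))*(-148) = (((6 + 24) - 3)*18)*(-148) = ((30 - 3)*18)*(-148) = (27*18)*(-148) = 486*(-148) = -71928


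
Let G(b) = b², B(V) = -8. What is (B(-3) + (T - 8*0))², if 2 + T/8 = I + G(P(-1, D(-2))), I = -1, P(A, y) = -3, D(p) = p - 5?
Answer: 1600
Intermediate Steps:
D(p) = -5 + p
T = 48 (T = -16 + 8*(-1 + (-3)²) = -16 + 8*(-1 + 9) = -16 + 8*8 = -16 + 64 = 48)
(B(-3) + (T - 8*0))² = (-8 + (48 - 8*0))² = (-8 + (48 + 0))² = (-8 + 48)² = 40² = 1600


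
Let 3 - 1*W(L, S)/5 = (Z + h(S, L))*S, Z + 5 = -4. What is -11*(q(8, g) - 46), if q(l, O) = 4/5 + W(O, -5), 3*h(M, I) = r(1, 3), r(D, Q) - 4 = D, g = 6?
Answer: 35233/15 ≈ 2348.9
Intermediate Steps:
Z = -9 (Z = -5 - 4 = -9)
r(D, Q) = 4 + D
h(M, I) = 5/3 (h(M, I) = (4 + 1)/3 = (1/3)*5 = 5/3)
W(L, S) = 15 + 110*S/3 (W(L, S) = 15 - 5*(-9 + 5/3)*S = 15 - (-110)*S/3 = 15 + 110*S/3)
q(l, O) = -2513/15 (q(l, O) = 4/5 + (15 + (110/3)*(-5)) = 4*(1/5) + (15 - 550/3) = 4/5 - 505/3 = -2513/15)
-11*(q(8, g) - 46) = -11*(-2513/15 - 46) = -11*(-3203/15) = 35233/15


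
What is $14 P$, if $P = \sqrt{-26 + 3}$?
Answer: $14 i \sqrt{23} \approx 67.142 i$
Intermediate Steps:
$P = i \sqrt{23}$ ($P = \sqrt{-23} = i \sqrt{23} \approx 4.7958 i$)
$14 P = 14 i \sqrt{23}$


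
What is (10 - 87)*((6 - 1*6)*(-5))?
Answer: 0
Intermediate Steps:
(10 - 87)*((6 - 1*6)*(-5)) = -77*(6 - 6)*(-5) = -0*(-5) = -77*0 = 0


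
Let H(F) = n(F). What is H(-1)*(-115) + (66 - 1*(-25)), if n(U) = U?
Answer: 206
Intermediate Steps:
H(F) = F
H(-1)*(-115) + (66 - 1*(-25)) = -1*(-115) + (66 - 1*(-25)) = 115 + (66 + 25) = 115 + 91 = 206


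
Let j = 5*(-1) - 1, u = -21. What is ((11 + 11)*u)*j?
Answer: 2772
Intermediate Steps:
j = -6 (j = -5 - 1 = -6)
((11 + 11)*u)*j = ((11 + 11)*(-21))*(-6) = (22*(-21))*(-6) = -462*(-6) = 2772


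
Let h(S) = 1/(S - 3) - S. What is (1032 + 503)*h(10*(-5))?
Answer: 4066215/53 ≈ 76721.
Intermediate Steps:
h(S) = 1/(-3 + S) - S
(1032 + 503)*h(10*(-5)) = (1032 + 503)*((1 - (10*(-5))² + 3*(10*(-5)))/(-3 + 10*(-5))) = 1535*((1 - 1*(-50)² + 3*(-50))/(-3 - 50)) = 1535*((1 - 1*2500 - 150)/(-53)) = 1535*(-(1 - 2500 - 150)/53) = 1535*(-1/53*(-2649)) = 1535*(2649/53) = 4066215/53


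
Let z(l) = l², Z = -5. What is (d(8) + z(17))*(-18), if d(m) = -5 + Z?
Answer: -5022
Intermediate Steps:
d(m) = -10 (d(m) = -5 - 5 = -10)
(d(8) + z(17))*(-18) = (-10 + 17²)*(-18) = (-10 + 289)*(-18) = 279*(-18) = -5022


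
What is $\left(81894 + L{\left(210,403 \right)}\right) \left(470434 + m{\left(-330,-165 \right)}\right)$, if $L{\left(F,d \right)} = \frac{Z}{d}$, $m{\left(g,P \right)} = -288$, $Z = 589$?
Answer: $\frac{500536707586}{13} \approx 3.8503 \cdot 10^{10}$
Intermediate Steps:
$L{\left(F,d \right)} = \frac{589}{d}$
$\left(81894 + L{\left(210,403 \right)}\right) \left(470434 + m{\left(-330,-165 \right)}\right) = \left(81894 + \frac{589}{403}\right) \left(470434 - 288\right) = \left(81894 + 589 \cdot \frac{1}{403}\right) 470146 = \left(81894 + \frac{19}{13}\right) 470146 = \frac{1064641}{13} \cdot 470146 = \frac{500536707586}{13}$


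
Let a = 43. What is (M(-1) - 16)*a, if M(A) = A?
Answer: -731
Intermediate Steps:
(M(-1) - 16)*a = (-1 - 16)*43 = -17*43 = -731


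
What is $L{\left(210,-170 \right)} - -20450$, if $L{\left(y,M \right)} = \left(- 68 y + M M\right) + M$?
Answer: $34900$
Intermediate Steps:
$L{\left(y,M \right)} = M + M^{2} - 68 y$ ($L{\left(y,M \right)} = \left(- 68 y + M^{2}\right) + M = \left(M^{2} - 68 y\right) + M = M + M^{2} - 68 y$)
$L{\left(210,-170 \right)} - -20450 = \left(-170 + \left(-170\right)^{2} - 14280\right) - -20450 = \left(-170 + 28900 - 14280\right) + 20450 = 14450 + 20450 = 34900$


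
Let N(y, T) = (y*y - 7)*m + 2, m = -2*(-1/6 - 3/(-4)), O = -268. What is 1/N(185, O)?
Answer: -1/39919 ≈ -2.5051e-5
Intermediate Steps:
m = -7/6 (m = -2*(-1*1/6 - 3*(-1/4)) = -2*(-1/6 + 3/4) = -2*7/12 = -7/6 ≈ -1.1667)
N(y, T) = 61/6 - 7*y**2/6 (N(y, T) = (y*y - 7)*(-7/6) + 2 = (y**2 - 7)*(-7/6) + 2 = (-7 + y**2)*(-7/6) + 2 = (49/6 - 7*y**2/6) + 2 = 61/6 - 7*y**2/6)
1/N(185, O) = 1/(61/6 - 7/6*185**2) = 1/(61/6 - 7/6*34225) = 1/(61/6 - 239575/6) = 1/(-39919) = -1/39919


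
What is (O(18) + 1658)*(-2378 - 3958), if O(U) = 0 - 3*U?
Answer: -10162944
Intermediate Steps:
O(U) = -3*U
(O(18) + 1658)*(-2378 - 3958) = (-3*18 + 1658)*(-2378 - 3958) = (-54 + 1658)*(-6336) = 1604*(-6336) = -10162944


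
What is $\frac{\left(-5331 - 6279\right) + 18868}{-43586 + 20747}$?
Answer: $- \frac{7258}{22839} \approx -0.31779$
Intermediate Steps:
$\frac{\left(-5331 - 6279\right) + 18868}{-43586 + 20747} = \frac{\left(-5331 - 6279\right) + 18868}{-22839} = \left(-11610 + 18868\right) \left(- \frac{1}{22839}\right) = 7258 \left(- \frac{1}{22839}\right) = - \frac{7258}{22839}$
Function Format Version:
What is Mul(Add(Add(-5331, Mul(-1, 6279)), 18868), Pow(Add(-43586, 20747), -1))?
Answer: Rational(-7258, 22839) ≈ -0.31779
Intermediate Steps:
Mul(Add(Add(-5331, Mul(-1, 6279)), 18868), Pow(Add(-43586, 20747), -1)) = Mul(Add(Add(-5331, -6279), 18868), Pow(-22839, -1)) = Mul(Add(-11610, 18868), Rational(-1, 22839)) = Mul(7258, Rational(-1, 22839)) = Rational(-7258, 22839)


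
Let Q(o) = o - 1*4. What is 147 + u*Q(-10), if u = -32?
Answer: 595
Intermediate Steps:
Q(o) = -4 + o (Q(o) = o - 4 = -4 + o)
147 + u*Q(-10) = 147 - 32*(-4 - 10) = 147 - 32*(-14) = 147 + 448 = 595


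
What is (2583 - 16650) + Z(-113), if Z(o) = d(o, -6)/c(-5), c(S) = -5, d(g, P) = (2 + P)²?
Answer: -70351/5 ≈ -14070.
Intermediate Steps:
Z(o) = -16/5 (Z(o) = (2 - 6)²/(-5) = (-4)²*(-⅕) = 16*(-⅕) = -16/5)
(2583 - 16650) + Z(-113) = (2583 - 16650) - 16/5 = -14067 - 16/5 = -70351/5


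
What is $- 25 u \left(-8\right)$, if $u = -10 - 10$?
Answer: $-4000$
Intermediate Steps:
$u = -20$
$- 25 u \left(-8\right) = \left(-25\right) \left(-20\right) \left(-8\right) = 500 \left(-8\right) = -4000$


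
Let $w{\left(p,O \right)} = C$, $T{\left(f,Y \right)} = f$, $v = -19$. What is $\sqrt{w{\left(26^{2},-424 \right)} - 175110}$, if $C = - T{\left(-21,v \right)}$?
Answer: $i \sqrt{175089} \approx 418.44 i$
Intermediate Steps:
$C = 21$ ($C = \left(-1\right) \left(-21\right) = 21$)
$w{\left(p,O \right)} = 21$
$\sqrt{w{\left(26^{2},-424 \right)} - 175110} = \sqrt{21 - 175110} = \sqrt{-175089} = i \sqrt{175089}$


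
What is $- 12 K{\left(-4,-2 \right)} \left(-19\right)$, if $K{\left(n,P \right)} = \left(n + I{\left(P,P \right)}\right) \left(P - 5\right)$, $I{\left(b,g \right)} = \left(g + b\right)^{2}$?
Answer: $-19152$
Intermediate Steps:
$I{\left(b,g \right)} = \left(b + g\right)^{2}$
$K{\left(n,P \right)} = \left(-5 + P\right) \left(n + 4 P^{2}\right)$ ($K{\left(n,P \right)} = \left(n + \left(P + P\right)^{2}\right) \left(P - 5\right) = \left(n + \left(2 P\right)^{2}\right) \left(-5 + P\right) = \left(n + 4 P^{2}\right) \left(-5 + P\right) = \left(-5 + P\right) \left(n + 4 P^{2}\right)$)
$- 12 K{\left(-4,-2 \right)} \left(-19\right) = - 12 \left(- 20 \left(-2\right)^{2} - -20 + 4 \left(-2\right)^{3} - -8\right) \left(-19\right) = - 12 \left(\left(-20\right) 4 + 20 + 4 \left(-8\right) + 8\right) \left(-19\right) = - 12 \left(-80 + 20 - 32 + 8\right) \left(-19\right) = \left(-12\right) \left(-84\right) \left(-19\right) = 1008 \left(-19\right) = -19152$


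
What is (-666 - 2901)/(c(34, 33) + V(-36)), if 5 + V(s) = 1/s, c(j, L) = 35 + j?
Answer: -128412/2303 ≈ -55.759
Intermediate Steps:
V(s) = -5 + 1/s
(-666 - 2901)/(c(34, 33) + V(-36)) = (-666 - 2901)/((35 + 34) + (-5 + 1/(-36))) = -3567/(69 + (-5 - 1/36)) = -3567/(69 - 181/36) = -3567/2303/36 = -3567*36/2303 = -128412/2303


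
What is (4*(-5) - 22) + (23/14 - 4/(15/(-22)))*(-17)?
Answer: -35629/210 ≈ -169.66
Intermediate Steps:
(4*(-5) - 22) + (23/14 - 4/(15/(-22)))*(-17) = (-20 - 22) + (23*(1/14) - 4/(15*(-1/22)))*(-17) = -42 + (23/14 - 4/(-15/22))*(-17) = -42 + (23/14 - 4*(-22/15))*(-17) = -42 + (23/14 + 88/15)*(-17) = -42 + (1577/210)*(-17) = -42 - 26809/210 = -35629/210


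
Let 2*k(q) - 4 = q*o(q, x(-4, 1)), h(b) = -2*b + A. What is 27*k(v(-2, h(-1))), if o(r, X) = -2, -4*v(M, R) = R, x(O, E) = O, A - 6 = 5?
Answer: 567/4 ≈ 141.75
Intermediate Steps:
A = 11 (A = 6 + 5 = 11)
h(b) = 11 - 2*b (h(b) = -2*b + 11 = 11 - 2*b)
v(M, R) = -R/4
k(q) = 2 - q (k(q) = 2 + (q*(-2))/2 = 2 + (-2*q)/2 = 2 - q)
27*k(v(-2, h(-1))) = 27*(2 - (-1)*(11 - 2*(-1))/4) = 27*(2 - (-1)*(11 + 2)/4) = 27*(2 - (-1)*13/4) = 27*(2 - 1*(-13/4)) = 27*(2 + 13/4) = 27*(21/4) = 567/4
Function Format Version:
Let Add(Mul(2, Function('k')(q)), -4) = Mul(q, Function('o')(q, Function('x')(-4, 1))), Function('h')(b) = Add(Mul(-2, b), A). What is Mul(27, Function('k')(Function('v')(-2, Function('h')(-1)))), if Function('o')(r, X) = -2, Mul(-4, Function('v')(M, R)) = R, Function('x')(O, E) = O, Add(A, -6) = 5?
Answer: Rational(567, 4) ≈ 141.75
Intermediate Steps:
A = 11 (A = Add(6, 5) = 11)
Function('h')(b) = Add(11, Mul(-2, b)) (Function('h')(b) = Add(Mul(-2, b), 11) = Add(11, Mul(-2, b)))
Function('v')(M, R) = Mul(Rational(-1, 4), R)
Function('k')(q) = Add(2, Mul(-1, q)) (Function('k')(q) = Add(2, Mul(Rational(1, 2), Mul(q, -2))) = Add(2, Mul(Rational(1, 2), Mul(-2, q))) = Add(2, Mul(-1, q)))
Mul(27, Function('k')(Function('v')(-2, Function('h')(-1)))) = Mul(27, Add(2, Mul(-1, Mul(Rational(-1, 4), Add(11, Mul(-2, -1)))))) = Mul(27, Add(2, Mul(-1, Mul(Rational(-1, 4), Add(11, 2))))) = Mul(27, Add(2, Mul(-1, Mul(Rational(-1, 4), 13)))) = Mul(27, Add(2, Mul(-1, Rational(-13, 4)))) = Mul(27, Add(2, Rational(13, 4))) = Mul(27, Rational(21, 4)) = Rational(567, 4)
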